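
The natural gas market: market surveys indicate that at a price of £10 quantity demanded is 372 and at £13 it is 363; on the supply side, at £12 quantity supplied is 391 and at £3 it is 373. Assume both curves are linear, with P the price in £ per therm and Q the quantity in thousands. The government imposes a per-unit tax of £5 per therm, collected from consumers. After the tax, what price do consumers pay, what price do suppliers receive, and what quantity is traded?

Demand slope: (363 − 372)/(13 − 10) = -3, so Qd = 402 − 3P.
Supply slope: (373 − 391)/(3 − 12) = 2, so Qs = 2P + 367.
Before the tax: set 402 − 3P = 2P + 367 → P* = £7, Q* = 381.
With the tax collected from consumers, demand (in seller-price terms) shifts: Qd = 402 − 3(P + 5).
Solving gives Q = 375 with consumers paying £9 and suppliers receiving £4 (the £5 wedge).

Consumers pay £9; suppliers receive £4; quantity = 375.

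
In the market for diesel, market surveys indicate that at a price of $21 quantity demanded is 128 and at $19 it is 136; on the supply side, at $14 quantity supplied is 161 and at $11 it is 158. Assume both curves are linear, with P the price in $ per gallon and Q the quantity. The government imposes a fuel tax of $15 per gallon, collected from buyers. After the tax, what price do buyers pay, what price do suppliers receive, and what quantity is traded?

Demand slope: (136 − 128)/(19 − 21) = -4, so Qd = 212 − 4P.
Supply slope: (158 − 161)/(11 − 14) = 1, so Qs = P + 147.
Before the tax: set 212 − 4P = P + 147 → P* = $13, Q* = 160.
With the tax collected from buyers, demand (in seller-price terms) shifts: Qd = 212 − 4(P + 15).
New equilibrium: buyers pay $16, suppliers receive $1, Q = 148. (Wedge: Pb − Ps = 15.)

Buyers pay $16; suppliers receive $1; quantity = 148.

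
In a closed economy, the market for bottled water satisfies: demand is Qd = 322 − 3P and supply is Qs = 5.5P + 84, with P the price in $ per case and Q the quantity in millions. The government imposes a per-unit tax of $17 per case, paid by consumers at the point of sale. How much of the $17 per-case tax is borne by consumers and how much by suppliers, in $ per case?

Before the tax: set 322 − 3P = 5.5P + 84 → P* = $28, Q* = 238.
With the tax collected from consumers, demand (in seller-price terms) shifts: Qd = 322 − 3(P + 17).
New equilibrium: consumers pay $39, suppliers receive $22, Q = 205. (Wedge: Pb − Ps = 17.)
Burden on consumers: $11; on suppliers: $6. (They sum to $17.)
The less price-elastic side of the market bears the larger share of a per-unit tax.

Consumers bear $11 per case; suppliers bear $6 per case.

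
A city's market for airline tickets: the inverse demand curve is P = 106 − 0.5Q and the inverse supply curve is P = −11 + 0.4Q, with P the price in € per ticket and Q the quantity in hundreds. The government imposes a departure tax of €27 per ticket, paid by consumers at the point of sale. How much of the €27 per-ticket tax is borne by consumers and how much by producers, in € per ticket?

Consumers bear €15 per ticket; producers bear €12 per ticket.

Rewrite in direct form: Qd = 212 − 2P and Qs = 2.5P + 27.5.
Before the tax: set 212 − 2P = 2.5P + 27.5 → P* = €41, Q* = 130.
With the tax collected from consumers, demand (in seller-price terms) shifts: Qd = 212 − 2(P + 27).
Solving gives Q = 100 with consumers paying €56 and producers receiving €29 (the €27 wedge).
Burden on consumers: €15; on producers: €12. (They sum to €27.)
The less price-elastic side of the market bears the larger share of a per-unit tax.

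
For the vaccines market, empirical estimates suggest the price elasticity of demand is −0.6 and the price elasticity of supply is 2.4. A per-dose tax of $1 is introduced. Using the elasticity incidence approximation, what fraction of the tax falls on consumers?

Consumers' share ≈ 0.8.

Incidence ratio: consumers' share ≈ εs / (εs + |εd|) = 2.4 / (2.4 + 0.6) = 0.8.
Supply is the more elastic side, so consumers bear the larger share.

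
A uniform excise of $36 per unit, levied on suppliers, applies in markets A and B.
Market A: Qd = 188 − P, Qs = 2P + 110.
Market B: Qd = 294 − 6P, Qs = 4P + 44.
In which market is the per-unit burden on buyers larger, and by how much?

Market A, by $9.6.

Market A: pre-tax P* = $26, Q* = 162; post-tax Q = 138; per-unit burden on buyers = $24.
Market B: pre-tax P* = $25, Q* = 144; post-tax Q = 57.6; per-unit burden on buyers = $14.4.
Difference: $24 vs $14.4 → market A is larger by $9.6.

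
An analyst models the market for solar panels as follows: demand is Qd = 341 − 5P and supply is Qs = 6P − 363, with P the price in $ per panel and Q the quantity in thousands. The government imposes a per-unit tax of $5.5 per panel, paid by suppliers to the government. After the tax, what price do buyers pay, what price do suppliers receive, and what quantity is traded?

Before the tax: set 341 − 5P = 6P − 363 → P* = $64, Q* = 21.
With the tax collected from suppliers, supply shifts: Qs = 6(P − 5.5) − 363.
Solving gives Q = 6 with buyers paying $67 and suppliers receiving $61.5 (the $5.5 wedge).
The less price-elastic side of the market bears the larger share of a per-unit tax.

Buyers pay $67; suppliers receive $61.5; quantity = 6.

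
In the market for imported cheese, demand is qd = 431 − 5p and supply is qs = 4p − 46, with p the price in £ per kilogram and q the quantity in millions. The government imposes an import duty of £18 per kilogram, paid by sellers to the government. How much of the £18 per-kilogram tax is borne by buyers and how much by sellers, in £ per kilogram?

Buyers bear £8 per kilogram; sellers bear £10 per kilogram.

Before the tax: set 431 − 5p = 4p − 46 → p* = £53, q* = 166.
With the tax collected from sellers, supply shifts: qs = 4(p − 18) − 46.
Solving gives q = 126 with buyers paying £61 and sellers receiving £43 (the £18 wedge).
Burden on buyers: £8; on sellers: £10. (They sum to £18.)
The less price-elastic side of the market bears the larger share of a per-unit tax.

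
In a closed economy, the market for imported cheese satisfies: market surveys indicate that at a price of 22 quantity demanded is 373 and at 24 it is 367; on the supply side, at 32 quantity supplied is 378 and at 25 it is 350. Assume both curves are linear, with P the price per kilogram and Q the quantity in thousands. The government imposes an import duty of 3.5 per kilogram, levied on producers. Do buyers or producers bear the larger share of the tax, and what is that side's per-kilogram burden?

Buyers bear the larger share: 2 per kilogram.

Demand slope: (367 − 373)/(24 − 22) = -3, so Qd = 439 − 3P.
Supply slope: (350 − 378)/(25 − 32) = 4, so Qs = 4P + 250.
Before the tax: set 439 − 3P = 4P + 250 → P* = 27, Q* = 358.
With the tax collected from producers, supply shifts: Qs = 4(P − 3.5) + 250.
Solving gives Q = 352 with buyers paying 29 and producers receiving 25.5 (the 3.5 wedge).
Per-kilogram burden: buyers 2, producers 1.5.
Buyers take the larger share because demand is less price-elastic here (demand slope 3 vs supply slope 4).
The less price-elastic side of the market bears the larger share of a per-unit tax.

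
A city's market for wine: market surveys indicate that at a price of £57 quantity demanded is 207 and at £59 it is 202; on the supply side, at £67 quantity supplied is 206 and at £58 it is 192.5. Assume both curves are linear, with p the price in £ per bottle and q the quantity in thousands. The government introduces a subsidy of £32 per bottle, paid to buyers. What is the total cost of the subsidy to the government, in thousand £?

Demand slope: (202 − 207)/(59 − 57) = -2.5, so qd = 349.5 − 2.5p.
Supply slope: (192.5 − 206)/(58 − 67) = 1.5, so qs = 1.5p + 105.5.
Without the subsidy, 349.5 − 2.5p = 1.5p + 105.5 gives 4p = 244, so p* = £61 and q* = 197.
With a per-unit subsidy paid to buyers, each effectively pays p − 32, so demand becomes qd = 349.5 − 2.5(p − 32).
New equilibrium: buyers pay £49, suppliers receive £81, q = 227. (Wedge: pb − ps = −32.)
Outlay = t · Q = 32 · 227 = £7264.

Government outlay = £7264 thousand.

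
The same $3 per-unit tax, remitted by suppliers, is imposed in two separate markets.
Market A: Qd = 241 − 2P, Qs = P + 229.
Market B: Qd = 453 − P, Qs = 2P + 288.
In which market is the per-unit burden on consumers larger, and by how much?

Market B, by $1.

Market A: pre-tax P* = $4, Q* = 233; post-tax Q = 231; per-unit burden on consumers = $1.
Market B: pre-tax P* = $55, Q* = 398; post-tax Q = 396; per-unit burden on consumers = $2.
Difference: $1 vs $2 → market B is larger by $1.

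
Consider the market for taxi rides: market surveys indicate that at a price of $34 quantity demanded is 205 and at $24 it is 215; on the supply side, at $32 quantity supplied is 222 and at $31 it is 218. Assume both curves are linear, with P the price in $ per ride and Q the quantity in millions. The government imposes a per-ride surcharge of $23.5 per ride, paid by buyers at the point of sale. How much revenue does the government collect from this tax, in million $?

Tax revenue = $4493.2 million.

Demand slope: (215 − 205)/(24 − 34) = -1, so Qd = 239 − P.
Supply slope: (218 − 222)/(31 − 32) = 4, so Qs = 4P + 94.
Without the tax, 239 − P = 4P + 94 gives 5P = 145, so P* = $29 and Q* = 210.
With the tax collected from buyers, demand (in seller-price terms) shifts: Qd = 239 − (P + 23.5).
New equilibrium: buyers pay $47.8, producers receive $24.3, Q = 191.2. (Wedge: Pb − Ps = 23.5.)
Revenue = t · Q = 23.5 · 191.2 = $4493.2.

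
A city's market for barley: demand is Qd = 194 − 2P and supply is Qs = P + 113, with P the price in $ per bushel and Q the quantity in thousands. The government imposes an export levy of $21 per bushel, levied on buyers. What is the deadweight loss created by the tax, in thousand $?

Without the tax, 194 − 2P = P + 113 gives 3P = 81, so P* = $27 and Q* = 140.
With the tax collected from buyers, demand (in seller-price terms) shifts: Qd = 194 − 2(P + 21).
Solving gives Q = 126 with buyers paying $34 and producers receiving $13 (the $21 wedge).
Quantity falls by |ΔQ| = |140 − 126| = 14.
DWL = ½ · t · |ΔQ| = ½ · 21 · 14 = $147.

Deadweight loss = $147 thousand.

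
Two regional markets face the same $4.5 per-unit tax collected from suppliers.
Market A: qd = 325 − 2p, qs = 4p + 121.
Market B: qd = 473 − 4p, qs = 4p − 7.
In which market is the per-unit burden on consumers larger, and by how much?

Market A: pre-tax p* = $34, q* = 257; post-tax q = 251; per-unit burden on consumers = $3.
Market B: pre-tax p* = $60, q* = 233; post-tax q = 224; per-unit burden on consumers = $2.25.
Difference: $3 vs $2.25 → market A is larger by $0.75.

Market A, by $0.75.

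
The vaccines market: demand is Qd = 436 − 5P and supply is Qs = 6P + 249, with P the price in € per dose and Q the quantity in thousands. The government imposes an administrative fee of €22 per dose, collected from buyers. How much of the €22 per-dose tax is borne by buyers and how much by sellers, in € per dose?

Buyers bear €12 per dose; sellers bear €10 per dose.

Before the tax: set 436 − 5P = 6P + 249 → P* = €17, Q* = 351.
With the tax collected from buyers, demand (in seller-price terms) shifts: Qd = 436 − 5(P + 22).
New equilibrium: buyers pay €29, sellers receive €7, Q = 291. (Wedge: Pb − Ps = 22.)
Burden on buyers: €12; on sellers: €10. (They sum to €22.)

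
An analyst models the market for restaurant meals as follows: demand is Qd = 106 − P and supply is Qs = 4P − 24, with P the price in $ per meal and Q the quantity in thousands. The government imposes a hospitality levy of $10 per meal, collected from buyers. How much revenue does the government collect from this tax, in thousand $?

Tax revenue = $720 thousand.

Before the tax: set 106 − P = 4P − 24 → P* = $26, Q* = 80.
With the tax collected from buyers, demand (in seller-price terms) shifts: Qd = 106 − (P + 10).
Solving gives Q = 72 with buyers paying $34 and suppliers receiving $24 (the $10 wedge).
Revenue = t · Q = 10 · 72 = $720.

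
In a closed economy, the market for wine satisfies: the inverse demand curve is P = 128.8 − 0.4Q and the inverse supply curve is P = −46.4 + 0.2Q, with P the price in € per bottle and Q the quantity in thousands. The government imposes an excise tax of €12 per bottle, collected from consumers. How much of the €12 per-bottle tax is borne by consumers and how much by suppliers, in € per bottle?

Rewrite in direct form: Qd = 322 − 2.5P and Qs = 5P + 232.
Before the tax: set 322 − 2.5P = 5P + 232 → P* = €12, Q* = 292.
With the tax collected from consumers, demand (in seller-price terms) shifts: Qd = 322 − 2.5(P + 12).
New equilibrium: consumers pay €20, suppliers receive €8, Q = 272. (Wedge: Pb − Ps = 12.)
Burden on consumers: €8; on suppliers: €4. (They sum to €12.)
The less price-elastic side of the market bears the larger share of a per-unit tax.

Consumers bear €8 per bottle; suppliers bear €4 per bottle.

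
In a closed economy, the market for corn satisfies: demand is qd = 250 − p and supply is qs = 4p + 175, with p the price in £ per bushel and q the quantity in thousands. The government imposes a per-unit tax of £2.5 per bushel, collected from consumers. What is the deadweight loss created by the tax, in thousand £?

Deadweight loss = £2.5 thousand.

Without the tax, 250 − p = 4p + 175 gives 5p = 75, so p* = £15 and q* = 235.
With the tax collected from consumers, demand (in seller-price terms) shifts: qd = 250 − (p + 2.5).
New equilibrium: consumers pay £17, producers receive £14.5, q = 233. (Wedge: pb − ps = 2.5.)
Quantity falls by |ΔQ| = |235 − 233| = 2.
DWL = ½ · t · |ΔQ| = ½ · 2.5 · 2 = £2.5.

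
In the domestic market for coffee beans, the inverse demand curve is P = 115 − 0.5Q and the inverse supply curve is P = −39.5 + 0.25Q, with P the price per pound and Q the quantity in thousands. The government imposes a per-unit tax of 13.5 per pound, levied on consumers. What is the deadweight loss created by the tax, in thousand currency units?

Deadweight loss = 121.5 thousand.

Inverting to Q(P) form: Qd = 230 − 2P; Qs = 4P + 158.
Before the tax: set 230 − 2P = 4P + 158 → P* = 12, Q* = 206.
With the tax collected from consumers, demand (in seller-price terms) shifts: Qd = 230 − 2(P + 13.5).
Solving gives Q = 188 with consumers paying 21 and sellers receiving 7.5 (the 13.5 wedge).
Quantity falls by |ΔQ| = |206 − 188| = 18.
DWL = ½ · t · |ΔQ| = ½ · 13.5 · 18 = 121.5.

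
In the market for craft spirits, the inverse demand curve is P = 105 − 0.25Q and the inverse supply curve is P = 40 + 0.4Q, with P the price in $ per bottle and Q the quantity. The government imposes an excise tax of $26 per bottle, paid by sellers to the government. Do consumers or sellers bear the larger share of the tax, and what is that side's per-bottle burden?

Inverting to Q(P) form: Qd = 420 − 4P; Qs = 2.5P − 100.
Before the tax: set 420 − 4P = 2.5P − 100 → P* = $80, Q* = 100.
With the tax collected from sellers, supply shifts: Qs = 2.5(P − 26) − 100.
New equilibrium: consumers pay $90, sellers receive $64, Q = 60. (Wedge: Pb − Ps = 26.)
Per-bottle burden: consumers $10, sellers $16.
Sellers take the larger share because supply is less price-elastic here (demand slope 4 vs supply slope 2.5).
The less price-elastic side of the market bears the larger share of a per-unit tax.

Sellers bear the larger share: $16 per bottle.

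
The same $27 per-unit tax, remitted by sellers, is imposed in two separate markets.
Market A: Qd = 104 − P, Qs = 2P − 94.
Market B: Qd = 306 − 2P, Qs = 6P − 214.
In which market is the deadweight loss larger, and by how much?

Market A: pre-tax P* = $66, Q* = 38; post-tax Q = 20; deadweight loss = $243.
Market B: pre-tax P* = $65, Q* = 176; post-tax Q = 135.5; deadweight loss = $546.75.
Difference: $243 vs $546.75 → market B is larger by $303.75.

Market B, by $303.75.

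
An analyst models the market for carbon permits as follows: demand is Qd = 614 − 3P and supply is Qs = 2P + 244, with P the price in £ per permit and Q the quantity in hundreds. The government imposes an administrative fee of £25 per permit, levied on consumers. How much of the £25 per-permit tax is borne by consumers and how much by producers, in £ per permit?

Before the tax: set 614 − 3P = 2P + 244 → P* = £74, Q* = 392.
With the tax collected from consumers, demand (in seller-price terms) shifts: Qd = 614 − 3(P + 25).
Solving gives Q = 362 with consumers paying £84 and producers receiving £59 (the £25 wedge).
Burden on consumers: £10; on producers: £15. (They sum to £25.)
The less price-elastic side of the market bears the larger share of a per-unit tax.

Consumers bear £10 per permit; producers bear £15 per permit.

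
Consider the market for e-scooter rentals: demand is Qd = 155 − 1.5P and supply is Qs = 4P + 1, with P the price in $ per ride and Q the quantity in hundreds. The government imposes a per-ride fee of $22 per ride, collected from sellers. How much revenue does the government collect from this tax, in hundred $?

Tax revenue = $1958 hundred.

Without the tax, 155 − 1.5P = 4P + 1 gives 5.5P = 154, so P* = $28 and Q* = 113.
With the tax collected from sellers, supply shifts: Qs = 4(P − 22) + 1.
New equilibrium: consumers pay $44, sellers receive $22, Q = 89. (Wedge: Pb − Ps = 22.)
Revenue = t · Q = 22 · 89 = $1958.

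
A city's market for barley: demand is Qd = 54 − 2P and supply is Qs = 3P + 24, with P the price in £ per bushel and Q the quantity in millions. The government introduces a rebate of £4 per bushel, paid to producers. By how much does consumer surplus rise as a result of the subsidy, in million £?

Without the subsidy, 54 − 2P = 3P + 24 gives 5P = 30, so P* = £6 and Q* = 42.
With a per-unit subsidy paid to producers, each receives P + 4 per unit sold, so supply becomes Qs = 3(P + 4) + 24.
Solving gives Q = 46.8 with buyers paying £3.6 and producers receiving £7.6 (the £4 wedge).
ΔCS is the trapezoid between Q = 46.8 and Q = 42 of height £2.4: ½ · (42 + 46.8) · 2.4 = £106.56.

Consumer surplus rises by £106.56 million.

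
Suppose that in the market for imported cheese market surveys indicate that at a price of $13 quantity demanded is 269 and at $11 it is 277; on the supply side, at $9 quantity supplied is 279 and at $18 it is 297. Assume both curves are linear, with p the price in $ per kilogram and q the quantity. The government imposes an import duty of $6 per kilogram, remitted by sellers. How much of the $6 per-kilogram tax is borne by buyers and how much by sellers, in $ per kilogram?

Demand slope: (277 − 269)/(11 − 13) = -4, so qd = 321 − 4p.
Supply slope: (297 − 279)/(18 − 9) = 2, so qs = 2p + 261.
Without the tax, 321 − 4p = 2p + 261 gives 6p = 60, so p* = $10 and q* = 281.
With the tax collected from sellers, supply shifts: qs = 2(p − 6) + 261.
New equilibrium: buyers pay $12, sellers receive $6, q = 273. (Wedge: pb − ps = 6.)
Burden on buyers: $2; on sellers: $4. (They sum to $6.)

Buyers bear $2 per kilogram; sellers bear $4 per kilogram.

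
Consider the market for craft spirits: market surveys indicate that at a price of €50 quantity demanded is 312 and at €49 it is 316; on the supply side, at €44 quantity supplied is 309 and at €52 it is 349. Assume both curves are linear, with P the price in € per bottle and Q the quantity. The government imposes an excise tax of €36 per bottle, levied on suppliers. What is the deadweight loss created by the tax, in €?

Deadweight loss = €1440.

Demand slope: (316 − 312)/(49 − 50) = -4, so Qd = 512 − 4P.
Supply slope: (349 − 309)/(52 − 44) = 5, so Qs = 5P + 89.
Without the tax, 512 − 4P = 5P + 89 gives 9P = 423, so P* = €47 and Q* = 324.
With the tax collected from suppliers, supply shifts: Qs = 5(P − 36) + 89.
Solving gives Q = 244 with buyers paying €67 and suppliers receiving €31 (the €36 wedge).
Quantity falls by |ΔQ| = |324 − 244| = 80.
DWL = ½ · t · |ΔQ| = ½ · 36 · 80 = €1440.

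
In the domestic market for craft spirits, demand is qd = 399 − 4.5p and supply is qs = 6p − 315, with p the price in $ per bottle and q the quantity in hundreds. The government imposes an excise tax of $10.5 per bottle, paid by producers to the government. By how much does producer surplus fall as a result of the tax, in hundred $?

Before the tax: set 399 − 4.5p = 6p − 315 → p* = $68, q* = 93.
With the tax collected from producers, supply shifts: qs = 6(p − 10.5) − 315.
Solving gives q = 66 with consumers paying $74 and producers receiving $63.5 (the $10.5 wedge).
ΔPS is the trapezoid between Q = 66 and Q = 93 of height $4.5: ½ · (93 + 66) · 4.5 = $357.75.

Producer surplus falls by $357.75 hundred.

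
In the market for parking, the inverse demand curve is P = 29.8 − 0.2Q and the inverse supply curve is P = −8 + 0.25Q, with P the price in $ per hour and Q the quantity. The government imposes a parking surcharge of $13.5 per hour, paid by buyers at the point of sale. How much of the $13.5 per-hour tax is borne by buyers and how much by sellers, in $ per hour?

Buyers bear $6 per hour; sellers bear $7.5 per hour.

Rewrite in direct form: Qd = 149 − 5P and Qs = 4P + 32.
Without the tax, 149 − 5P = 4P + 32 gives 9P = 117, so P* = $13 and Q* = 84.
With the tax collected from buyers, demand (in seller-price terms) shifts: Qd = 149 − 5(P + 13.5).
Solving gives Q = 54 with buyers paying $19 and sellers receiving $5.5 (the $13.5 wedge).
Burden on buyers: $6; on sellers: $7.5. (They sum to $13.5.)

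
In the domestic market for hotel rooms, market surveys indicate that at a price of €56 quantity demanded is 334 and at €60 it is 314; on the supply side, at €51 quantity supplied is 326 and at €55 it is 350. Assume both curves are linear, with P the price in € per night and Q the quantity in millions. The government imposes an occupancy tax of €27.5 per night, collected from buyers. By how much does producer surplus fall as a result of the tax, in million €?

Demand slope: (314 − 334)/(60 − 56) = -5, so Qd = 614 − 5P.
Supply slope: (350 − 326)/(55 − 51) = 6, so Qs = 6P + 20.
Without the tax, 614 − 5P = 6P + 20 gives 11P = 594, so P* = €54 and Q* = 344.
With the tax collected from buyers, demand (in seller-price terms) shifts: Qd = 614 − 5(P + 27.5).
Solving gives Q = 269 with buyers paying €69 and producers receiving €41.5 (the €27.5 wedge).
ΔPS is the trapezoid between Q = 269 and Q = 344 of height €12.5: ½ · (344 + 269) · 12.5 = €3831.25.

Producer surplus falls by €3831.25 million.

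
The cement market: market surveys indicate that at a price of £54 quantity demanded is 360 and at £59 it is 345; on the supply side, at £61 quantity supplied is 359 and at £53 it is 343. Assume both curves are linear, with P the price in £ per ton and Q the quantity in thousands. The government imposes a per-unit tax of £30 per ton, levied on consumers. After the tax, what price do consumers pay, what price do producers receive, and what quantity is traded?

Consumers pay £69; producers receive £39; quantity = 315.

Demand slope: (345 − 360)/(59 − 54) = -3, so Qd = 522 − 3P.
Supply slope: (343 − 359)/(53 − 61) = 2, so Qs = 2P + 237.
Without the tax, 522 − 3P = 2P + 237 gives 5P = 285, so P* = £57 and Q* = 351.
With the tax collected from consumers, demand (in seller-price terms) shifts: Qd = 522 − 3(P + 30).
New equilibrium: consumers pay £69, producers receive £39, Q = 315. (Wedge: Pb − Ps = 30.)
The less price-elastic side of the market bears the larger share of a per-unit tax.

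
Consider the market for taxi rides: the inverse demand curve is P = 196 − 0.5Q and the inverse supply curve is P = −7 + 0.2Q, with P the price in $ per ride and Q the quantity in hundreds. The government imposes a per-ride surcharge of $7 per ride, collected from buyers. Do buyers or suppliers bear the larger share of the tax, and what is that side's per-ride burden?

Buyers bear the larger share: $5 per ride.

Rewrite in direct form: Qd = 392 − 2P and Qs = 5P + 35.
Without the tax, 392 − 2P = 5P + 35 gives 7P = 357, so P* = $51 and Q* = 290.
With the tax collected from buyers, demand (in seller-price terms) shifts: Qd = 392 − 2(P + 7).
Solving gives Q = 280 with buyers paying $56 and suppliers receiving $49 (the $7 wedge).
Per-ride burden: buyers $5, suppliers $2.
Buyers take the larger share because demand is less price-elastic here (demand slope 2 vs supply slope 5).
The less price-elastic side of the market bears the larger share of a per-unit tax.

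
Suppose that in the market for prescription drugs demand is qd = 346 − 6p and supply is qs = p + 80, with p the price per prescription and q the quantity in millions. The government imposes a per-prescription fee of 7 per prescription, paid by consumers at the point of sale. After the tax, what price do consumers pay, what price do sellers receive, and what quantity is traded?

Before the tax: set 346 − 6p = p + 80 → p* = 38, q* = 118.
With the tax collected from consumers, demand (in seller-price terms) shifts: qd = 346 − 6(p + 7).
Solving gives q = 112 with consumers paying 39 and sellers receiving 32 (the 7 wedge).
The less price-elastic side of the market bears the larger share of a per-unit tax.

Consumers pay 39; sellers receive 32; quantity = 112.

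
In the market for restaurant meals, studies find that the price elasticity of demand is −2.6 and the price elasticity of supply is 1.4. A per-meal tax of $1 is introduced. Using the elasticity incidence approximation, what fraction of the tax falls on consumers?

Consumers' share ≈ 0.35.

Incidence ratio: consumers' share ≈ εs / (εs + |εd|) = 1.4 / (1.4 + 2.6) = 0.35.
Supply is the less elastic side, so consumers bear the smaller share.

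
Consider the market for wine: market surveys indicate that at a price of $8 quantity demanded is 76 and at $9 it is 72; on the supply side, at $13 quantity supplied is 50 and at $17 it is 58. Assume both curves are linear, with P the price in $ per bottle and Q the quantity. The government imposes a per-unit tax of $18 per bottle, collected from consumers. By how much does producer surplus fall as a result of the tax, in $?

Producer surplus falls by $480.

Demand slope: (72 − 76)/(9 − 8) = -4, so Qd = 108 − 4P.
Supply slope: (58 − 50)/(17 − 13) = 2, so Qs = 2P + 24.
Without the tax, 108 − 4P = 2P + 24 gives 6P = 84, so P* = $14 and Q* = 52.
With the tax collected from consumers, demand (in seller-price terms) shifts: Qd = 108 − 4(P + 18).
New equilibrium: consumers pay $20, sellers receive $2, Q = 28. (Wedge: Pb − Ps = 18.)
ΔPS is the trapezoid between Q = 28 and Q = 52 of height $12: ½ · (52 + 28) · 12 = $480.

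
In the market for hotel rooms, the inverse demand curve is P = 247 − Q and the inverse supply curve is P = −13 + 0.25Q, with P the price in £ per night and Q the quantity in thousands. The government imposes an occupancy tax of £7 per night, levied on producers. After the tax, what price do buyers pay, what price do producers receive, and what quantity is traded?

Inverting to Q(P) form: Qd = 247 − P; Qs = 4P + 52.
Without the tax, 247 − P = 4P + 52 gives 5P = 195, so P* = £39 and Q* = 208.
With the tax collected from producers, supply shifts: Qs = 4(P − 7) + 52.
Solving gives Q = 202.4 with buyers paying £44.6 and producers receiving £37.6 (the £7 wedge).

Buyers pay £44.6; producers receive £37.6; quantity = 202.4.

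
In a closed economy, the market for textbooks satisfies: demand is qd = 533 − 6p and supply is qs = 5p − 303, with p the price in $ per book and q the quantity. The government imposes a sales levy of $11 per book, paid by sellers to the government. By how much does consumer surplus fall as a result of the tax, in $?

Consumer surplus falls by $310.

Without the tax, 533 − 6p = 5p − 303 gives 11p = 836, so p* = $76 and q* = 77.
With the tax collected from sellers, supply shifts: qs = 5(p − 11) − 303.
Solving gives q = 47 with consumers paying $81 and sellers receiving $70 (the $11 wedge).
ΔCS is the trapezoid between Q = 47 and Q = 77 of height $5: ½ · (77 + 47) · 5 = $310.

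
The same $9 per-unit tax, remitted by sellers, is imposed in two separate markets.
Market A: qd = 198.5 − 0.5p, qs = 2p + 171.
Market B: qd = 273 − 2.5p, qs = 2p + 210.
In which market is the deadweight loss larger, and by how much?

Market A: pre-tax p* = $11, q* = 193; post-tax q = 189.4; deadweight loss = $16.2.
Market B: pre-tax p* = $14, q* = 238; post-tax q = 228; deadweight loss = $45.
Difference: $16.2 vs $45 → market B is larger by $28.8.

Market B, by $28.8.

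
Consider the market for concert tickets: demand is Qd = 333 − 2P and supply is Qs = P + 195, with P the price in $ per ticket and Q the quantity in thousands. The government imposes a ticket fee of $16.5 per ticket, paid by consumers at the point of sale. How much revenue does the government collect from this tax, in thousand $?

Without the tax, 333 − 2P = P + 195 gives 3P = 138, so P* = $46 and Q* = 241.
With the tax collected from consumers, demand (in seller-price terms) shifts: Qd = 333 − 2(P + 16.5).
New equilibrium: consumers pay $51.5, suppliers receive $35, Q = 230. (Wedge: Pb − Ps = 16.5.)
Revenue = t · Q = 16.5 · 230 = $3795.

Tax revenue = $3795 thousand.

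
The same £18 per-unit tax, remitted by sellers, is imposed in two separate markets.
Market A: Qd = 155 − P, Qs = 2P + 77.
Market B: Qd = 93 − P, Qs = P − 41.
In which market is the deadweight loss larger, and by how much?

Market A: pre-tax P* = £26, Q* = 129; post-tax Q = 117; deadweight loss = £108.
Market B: pre-tax P* = £67, Q* = 26; post-tax Q = 17; deadweight loss = £81.
Difference: £108 vs £81 → market A is larger by £27.

Market A, by £27.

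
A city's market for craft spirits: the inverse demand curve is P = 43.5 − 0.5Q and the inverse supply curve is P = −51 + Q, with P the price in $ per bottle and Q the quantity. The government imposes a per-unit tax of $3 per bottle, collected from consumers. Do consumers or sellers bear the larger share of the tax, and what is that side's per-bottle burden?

Inverting to Q(P) form: Qd = 87 − 2P; Qs = P + 51.
Before the tax: set 87 − 2P = P + 51 → P* = $12, Q* = 63.
With the tax collected from consumers, demand (in seller-price terms) shifts: Qd = 87 − 2(P + 3).
New equilibrium: consumers pay $13, sellers receive $10, Q = 61. (Wedge: Pb − Ps = 3.)
Per-bottle burden: consumers $1, sellers $2.
Sellers take the larger share because supply is less price-elastic here (demand slope 2 vs supply slope 1).
The less price-elastic side of the market bears the larger share of a per-unit tax.

Sellers bear the larger share: $2 per bottle.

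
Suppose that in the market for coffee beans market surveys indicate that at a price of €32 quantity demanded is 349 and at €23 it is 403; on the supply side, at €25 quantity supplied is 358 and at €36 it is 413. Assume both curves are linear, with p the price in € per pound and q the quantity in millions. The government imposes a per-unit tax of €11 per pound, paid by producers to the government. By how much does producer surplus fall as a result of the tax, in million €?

Producer surplus falls by €2148 million.

Demand slope: (403 − 349)/(23 − 32) = -6, so qd = 541 − 6p.
Supply slope: (413 − 358)/(36 − 25) = 5, so qs = 5p + 233.
Without the tax, 541 − 6p = 5p + 233 gives 11p = 308, so p* = €28 and q* = 373.
With the tax collected from producers, supply shifts: qs = 5(p − 11) + 233.
Solving gives q = 343 with buyers paying €33 and producers receiving €22 (the €11 wedge).
ΔPS is the trapezoid between Q = 343 and Q = 373 of height €6: ½ · (373 + 343) · 6 = €2148.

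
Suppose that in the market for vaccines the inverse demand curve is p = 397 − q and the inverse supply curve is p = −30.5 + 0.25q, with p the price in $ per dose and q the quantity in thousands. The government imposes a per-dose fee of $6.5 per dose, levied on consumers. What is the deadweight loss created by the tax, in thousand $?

Deadweight loss = $16.9 thousand.

Rewrite in direct form: qd = 397 − p and qs = 4p + 122.
Without the tax, 397 − p = 4p + 122 gives 5p = 275, so p* = $55 and q* = 342.
With the tax collected from consumers, demand (in seller-price terms) shifts: qd = 397 − (p + 6.5).
Solving gives q = 336.8 with consumers paying $60.2 and sellers receiving $53.7 (the $6.5 wedge).
Quantity falls by |ΔQ| = |342 − 336.8| = 5.2.
DWL = ½ · t · |ΔQ| = ½ · 6.5 · 5.2 = $16.9.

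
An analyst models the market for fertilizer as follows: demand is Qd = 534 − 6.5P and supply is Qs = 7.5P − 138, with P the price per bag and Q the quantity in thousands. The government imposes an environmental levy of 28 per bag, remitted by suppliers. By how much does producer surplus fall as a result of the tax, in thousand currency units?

Without the tax, 534 − 6.5P = 7.5P − 138 gives 14P = 672, so P* = 48 and Q* = 222.
With the tax collected from suppliers, supply shifts: Qs = 7.5(P − 28) − 138.
New equilibrium: buyers pay 63, suppliers receive 35, Q = 124.5. (Wedge: Pb − Ps = 28.)
ΔPS is the trapezoid between Q = 124.5 and Q = 222 of height 13: ½ · (222 + 124.5) · 13 = 2252.25.

Producer surplus falls by 2252.25 thousand.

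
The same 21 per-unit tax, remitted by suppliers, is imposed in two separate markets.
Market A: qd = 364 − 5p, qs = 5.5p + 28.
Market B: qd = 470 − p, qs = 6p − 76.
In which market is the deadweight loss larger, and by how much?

Market A, by 388.5.

Market A: pre-tax p* = 32, q* = 204; post-tax q = 149; deadweight loss = 577.5.
Market B: pre-tax p* = 78, q* = 392; post-tax q = 374; deadweight loss = 189.
Difference: 577.5 vs 189 → market A is larger by 388.5.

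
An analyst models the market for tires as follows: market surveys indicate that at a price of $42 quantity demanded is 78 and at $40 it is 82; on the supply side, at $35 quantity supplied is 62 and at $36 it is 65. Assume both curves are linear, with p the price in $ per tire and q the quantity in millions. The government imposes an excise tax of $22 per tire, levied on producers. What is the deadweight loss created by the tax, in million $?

Demand slope: (82 − 78)/(40 − 42) = -2, so qd = 162 − 2p.
Supply slope: (65 − 62)/(36 − 35) = 3, so qs = 3p − 43.
Before the tax: set 162 − 2p = 3p − 43 → p* = $41, q* = 80.
With the tax collected from producers, supply shifts: qs = 3(p − 22) − 43.
New equilibrium: consumers pay $54.2, producers receive $32.2, q = 53.6. (Wedge: pb − ps = 22.)
Quantity falls by |ΔQ| = |80 − 53.6| = 26.4.
DWL = ½ · t · |ΔQ| = ½ · 22 · 26.4 = $290.4.

Deadweight loss = $290.4 million.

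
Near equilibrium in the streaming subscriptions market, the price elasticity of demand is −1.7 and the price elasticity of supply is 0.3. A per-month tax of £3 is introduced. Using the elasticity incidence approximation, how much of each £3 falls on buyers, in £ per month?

Incidence ratio: buyers' share ≈ εs / (εs + |εd|) = 0.3 / (0.3 + 1.7) = 0.15.
So buyers bear ≈ 0.15 × £3 = £0.45; suppliers bear £2.55.

Buyers bear ≈ £0.45 per month.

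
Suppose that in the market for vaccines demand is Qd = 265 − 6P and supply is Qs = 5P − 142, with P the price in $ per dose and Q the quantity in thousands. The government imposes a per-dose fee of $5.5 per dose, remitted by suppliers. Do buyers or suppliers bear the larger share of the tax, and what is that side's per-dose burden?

Suppliers bear the larger share: $3 per dose.

Without the tax, 265 − 6P = 5P − 142 gives 11P = 407, so P* = $37 and Q* = 43.
With the tax collected from suppliers, supply shifts: Qs = 5(P − 5.5) − 142.
Solving gives Q = 28 with buyers paying $39.5 and suppliers receiving $34 (the $5.5 wedge).
Per-dose burden: buyers $2.5, suppliers $3.
Suppliers take the larger share because supply is less price-elastic here (demand slope 6 vs supply slope 5).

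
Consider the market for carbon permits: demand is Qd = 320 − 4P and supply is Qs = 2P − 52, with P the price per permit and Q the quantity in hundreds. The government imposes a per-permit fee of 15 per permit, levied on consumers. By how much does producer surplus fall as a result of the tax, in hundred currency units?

Without the tax, 320 − 4P = 2P − 52 gives 6P = 372, so P* = 62 and Q* = 72.
With the tax collected from consumers, demand (in seller-price terms) shifts: Qd = 320 − 4(P + 15).
Solving gives Q = 52 with consumers paying 67 and producers receiving 52 (the 15 wedge).
ΔPS is the trapezoid between Q = 52 and Q = 72 of height 10: ½ · (72 + 52) · 10 = 620.

Producer surplus falls by 620 hundred.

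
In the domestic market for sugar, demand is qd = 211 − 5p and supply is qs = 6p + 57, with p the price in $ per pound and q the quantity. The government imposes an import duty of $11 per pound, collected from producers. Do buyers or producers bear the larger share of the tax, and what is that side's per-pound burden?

Buyers bear the larger share: $6 per pound.

Without the tax, 211 − 5p = 6p + 57 gives 11p = 154, so p* = $14 and q* = 141.
With the tax collected from producers, supply shifts: qs = 6(p − 11) + 57.
Solving gives q = 111 with buyers paying $20 and producers receiving $9 (the $11 wedge).
Per-pound burden: buyers $6, producers $5.
Buyers take the larger share because demand is less price-elastic here (demand slope 5 vs supply slope 6).
The less price-elastic side of the market bears the larger share of a per-unit tax.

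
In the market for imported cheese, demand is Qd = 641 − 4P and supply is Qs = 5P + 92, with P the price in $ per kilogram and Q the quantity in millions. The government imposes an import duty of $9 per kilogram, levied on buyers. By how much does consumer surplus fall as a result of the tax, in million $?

Consumer surplus falls by $1935 million.

Before the tax: set 641 − 4P = 5P + 92 → P* = $61, Q* = 397.
With the tax collected from buyers, demand (in seller-price terms) shifts: Qd = 641 − 4(P + 9).
Solving gives Q = 377 with buyers paying $66 and sellers receiving $57 (the $9 wedge).
ΔCS is the trapezoid between Q = 377 and Q = 397 of height $5: ½ · (397 + 377) · 5 = $1935.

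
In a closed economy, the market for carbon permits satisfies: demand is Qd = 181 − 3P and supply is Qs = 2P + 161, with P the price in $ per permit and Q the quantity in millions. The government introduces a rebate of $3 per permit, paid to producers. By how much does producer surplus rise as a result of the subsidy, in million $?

Without the subsidy, 181 − 3P = 2P + 161 gives 5P = 20, so P* = $4 and Q* = 169.
With a per-unit subsidy paid to producers, each receives P + 3 per unit sold, so supply becomes Qs = 2(P + 3) + 161.
New equilibrium: consumers pay $2.8, producers receive $5.8, Q = 172.6. (Wedge: Pb − Ps = −3.)
ΔPS is the trapezoid between Q = 172.6 and Q = 169 of height $1.8: ½ · (169 + 172.6) · 1.8 = $307.44.

Producer surplus rises by $307.44 million.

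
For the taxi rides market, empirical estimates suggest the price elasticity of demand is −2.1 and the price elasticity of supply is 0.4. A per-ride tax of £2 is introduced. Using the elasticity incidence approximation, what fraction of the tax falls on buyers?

Incidence ratio: buyers' share ≈ εs / (εs + |εd|) = 0.4 / (0.4 + 2.1) = 0.16.
Supply is the less elastic side, so buyers bear the smaller share.

Buyers' share ≈ 0.16.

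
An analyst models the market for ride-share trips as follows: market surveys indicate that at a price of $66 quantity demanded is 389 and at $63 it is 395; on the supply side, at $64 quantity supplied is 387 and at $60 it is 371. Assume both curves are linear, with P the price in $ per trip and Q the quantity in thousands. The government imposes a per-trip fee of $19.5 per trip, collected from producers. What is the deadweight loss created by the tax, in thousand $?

Demand slope: (395 − 389)/(63 − 66) = -2, so Qd = 521 − 2P.
Supply slope: (371 − 387)/(60 − 64) = 4, so Qs = 4P + 131.
Without the tax, 521 − 2P = 4P + 131 gives 6P = 390, so P* = $65 and Q* = 391.
With the tax collected from producers, supply shifts: Qs = 4(P − 19.5) + 131.
New equilibrium: buyers pay $78, producers receive $58.5, Q = 365. (Wedge: Pb − Ps = 19.5.)
Quantity falls by |ΔQ| = |391 − 365| = 26.
DWL = ½ · t · |ΔQ| = ½ · 19.5 · 26 = $253.5.

Deadweight loss = $253.5 thousand.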